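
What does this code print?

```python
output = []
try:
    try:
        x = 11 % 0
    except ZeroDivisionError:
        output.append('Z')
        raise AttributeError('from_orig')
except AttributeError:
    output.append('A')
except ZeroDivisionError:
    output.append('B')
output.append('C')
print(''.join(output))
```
ZAC

AttributeError raised and caught, original ZeroDivisionError not re-raised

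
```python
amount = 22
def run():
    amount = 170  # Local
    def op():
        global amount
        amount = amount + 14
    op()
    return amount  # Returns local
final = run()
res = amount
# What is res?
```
36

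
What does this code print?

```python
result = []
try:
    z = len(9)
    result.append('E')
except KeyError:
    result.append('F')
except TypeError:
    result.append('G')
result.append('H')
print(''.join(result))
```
GH

TypeError is caught by its specific handler, not KeyError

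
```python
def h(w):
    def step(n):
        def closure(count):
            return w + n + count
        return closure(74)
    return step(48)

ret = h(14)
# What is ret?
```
136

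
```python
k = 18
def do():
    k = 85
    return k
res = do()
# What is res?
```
85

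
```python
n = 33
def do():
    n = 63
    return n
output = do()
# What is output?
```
63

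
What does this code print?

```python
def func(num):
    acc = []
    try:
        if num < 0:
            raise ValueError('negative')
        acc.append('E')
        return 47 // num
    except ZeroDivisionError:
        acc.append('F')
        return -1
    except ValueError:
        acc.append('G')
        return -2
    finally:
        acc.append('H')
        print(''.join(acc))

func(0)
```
EFH

num=0 causes ZeroDivisionError, caught, finally prints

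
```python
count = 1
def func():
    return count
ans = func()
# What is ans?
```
1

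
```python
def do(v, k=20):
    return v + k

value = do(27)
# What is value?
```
47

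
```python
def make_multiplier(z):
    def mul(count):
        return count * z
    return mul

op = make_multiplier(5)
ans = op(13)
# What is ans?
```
65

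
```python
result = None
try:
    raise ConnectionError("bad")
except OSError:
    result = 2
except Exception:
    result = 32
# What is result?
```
2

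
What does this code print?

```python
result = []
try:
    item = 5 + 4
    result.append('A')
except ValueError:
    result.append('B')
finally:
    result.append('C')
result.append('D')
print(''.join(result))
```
ACD

finally runs after normal execution too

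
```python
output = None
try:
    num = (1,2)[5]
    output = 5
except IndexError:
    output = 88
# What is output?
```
88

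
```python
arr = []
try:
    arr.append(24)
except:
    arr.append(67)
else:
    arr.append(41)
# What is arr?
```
[24, 41]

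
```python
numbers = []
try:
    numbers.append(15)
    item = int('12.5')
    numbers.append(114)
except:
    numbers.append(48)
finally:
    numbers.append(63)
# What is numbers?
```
[15, 48, 63]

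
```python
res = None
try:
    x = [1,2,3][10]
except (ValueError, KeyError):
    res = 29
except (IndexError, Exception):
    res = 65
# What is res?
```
65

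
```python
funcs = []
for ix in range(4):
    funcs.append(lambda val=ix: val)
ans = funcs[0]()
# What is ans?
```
0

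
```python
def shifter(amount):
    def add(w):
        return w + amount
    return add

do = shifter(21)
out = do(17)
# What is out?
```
38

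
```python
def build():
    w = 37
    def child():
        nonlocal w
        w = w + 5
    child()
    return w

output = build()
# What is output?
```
42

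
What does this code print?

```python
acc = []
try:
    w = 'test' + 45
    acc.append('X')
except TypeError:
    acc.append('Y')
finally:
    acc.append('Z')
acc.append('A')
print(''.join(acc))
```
YZA

finally always runs, even after exception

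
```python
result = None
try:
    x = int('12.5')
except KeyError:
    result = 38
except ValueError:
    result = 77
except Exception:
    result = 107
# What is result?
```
77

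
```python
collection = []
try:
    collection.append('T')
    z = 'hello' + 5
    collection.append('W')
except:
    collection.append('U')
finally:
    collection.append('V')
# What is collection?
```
['T', 'U', 'V']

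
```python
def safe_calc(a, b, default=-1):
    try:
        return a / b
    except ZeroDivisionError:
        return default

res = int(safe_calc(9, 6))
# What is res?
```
1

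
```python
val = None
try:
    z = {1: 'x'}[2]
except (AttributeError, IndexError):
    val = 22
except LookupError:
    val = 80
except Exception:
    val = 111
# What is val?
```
80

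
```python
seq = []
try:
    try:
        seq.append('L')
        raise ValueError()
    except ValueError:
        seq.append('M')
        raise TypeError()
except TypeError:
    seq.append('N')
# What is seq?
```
['L', 'M', 'N']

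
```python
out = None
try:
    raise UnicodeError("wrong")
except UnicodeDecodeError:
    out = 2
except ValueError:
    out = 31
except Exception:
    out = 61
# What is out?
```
31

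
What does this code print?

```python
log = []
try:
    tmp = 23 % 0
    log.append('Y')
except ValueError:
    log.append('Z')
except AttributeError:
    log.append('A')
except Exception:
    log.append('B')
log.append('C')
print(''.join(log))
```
BC

ZeroDivisionError not specifically caught, falls to Exception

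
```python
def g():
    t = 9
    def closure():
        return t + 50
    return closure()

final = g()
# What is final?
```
59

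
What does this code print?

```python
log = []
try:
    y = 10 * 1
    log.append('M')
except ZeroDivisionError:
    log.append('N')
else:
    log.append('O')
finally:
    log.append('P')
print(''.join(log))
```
MOP

else runs before finally when no exception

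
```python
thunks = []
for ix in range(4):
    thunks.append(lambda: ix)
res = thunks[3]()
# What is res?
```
3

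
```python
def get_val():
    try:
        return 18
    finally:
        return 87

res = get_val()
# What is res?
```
87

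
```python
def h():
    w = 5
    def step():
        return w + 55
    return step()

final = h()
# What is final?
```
60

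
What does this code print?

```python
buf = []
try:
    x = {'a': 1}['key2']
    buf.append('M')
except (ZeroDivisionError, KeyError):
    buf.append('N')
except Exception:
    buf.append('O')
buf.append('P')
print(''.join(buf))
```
NP

KeyError matches tuple containing it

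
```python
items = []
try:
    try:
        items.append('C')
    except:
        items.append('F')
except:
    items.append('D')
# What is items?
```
['C']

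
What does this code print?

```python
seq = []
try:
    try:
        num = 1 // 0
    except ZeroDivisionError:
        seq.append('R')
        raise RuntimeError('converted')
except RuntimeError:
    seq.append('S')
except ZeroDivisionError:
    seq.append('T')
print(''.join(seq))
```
RS

New RuntimeError raised, caught by outer RuntimeError handler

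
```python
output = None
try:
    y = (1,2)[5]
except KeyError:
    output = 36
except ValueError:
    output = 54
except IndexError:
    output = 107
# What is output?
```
107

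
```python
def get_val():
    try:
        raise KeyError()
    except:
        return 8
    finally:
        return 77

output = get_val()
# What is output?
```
77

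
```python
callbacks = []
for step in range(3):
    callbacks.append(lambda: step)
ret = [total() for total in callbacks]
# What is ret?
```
[2, 2, 2]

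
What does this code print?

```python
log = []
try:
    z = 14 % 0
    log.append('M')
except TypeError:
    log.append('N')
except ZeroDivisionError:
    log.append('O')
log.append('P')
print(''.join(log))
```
OP

ZeroDivisionError is caught by its specific handler, not TypeError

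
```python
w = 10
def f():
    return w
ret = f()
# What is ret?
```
10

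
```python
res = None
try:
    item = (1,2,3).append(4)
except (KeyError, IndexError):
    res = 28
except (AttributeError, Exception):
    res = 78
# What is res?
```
78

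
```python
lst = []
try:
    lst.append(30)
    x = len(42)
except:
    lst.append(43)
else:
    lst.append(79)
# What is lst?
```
[30, 43]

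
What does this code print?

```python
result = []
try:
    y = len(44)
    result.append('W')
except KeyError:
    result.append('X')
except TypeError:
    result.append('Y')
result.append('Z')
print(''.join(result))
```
YZ

TypeError is caught by its specific handler, not KeyError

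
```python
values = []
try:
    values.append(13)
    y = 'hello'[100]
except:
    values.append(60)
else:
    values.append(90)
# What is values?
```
[13, 60]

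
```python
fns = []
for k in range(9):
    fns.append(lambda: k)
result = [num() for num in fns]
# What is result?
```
[8, 8, 8, 8, 8, 8, 8, 8, 8]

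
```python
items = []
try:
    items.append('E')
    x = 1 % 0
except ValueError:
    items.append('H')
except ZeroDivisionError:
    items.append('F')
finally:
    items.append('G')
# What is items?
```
['E', 'F', 'G']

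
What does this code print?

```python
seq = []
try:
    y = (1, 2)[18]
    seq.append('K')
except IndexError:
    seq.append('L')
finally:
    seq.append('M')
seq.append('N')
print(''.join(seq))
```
LMN

finally always runs, even after exception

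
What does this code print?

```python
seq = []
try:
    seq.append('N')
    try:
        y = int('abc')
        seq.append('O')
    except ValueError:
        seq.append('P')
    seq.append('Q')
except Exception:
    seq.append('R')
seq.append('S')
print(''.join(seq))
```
NPQS

Inner exception caught by inner handler, outer continues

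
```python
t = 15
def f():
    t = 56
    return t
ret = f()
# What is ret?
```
56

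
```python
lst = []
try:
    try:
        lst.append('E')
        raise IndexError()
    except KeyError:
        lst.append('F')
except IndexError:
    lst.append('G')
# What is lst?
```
['E', 'G']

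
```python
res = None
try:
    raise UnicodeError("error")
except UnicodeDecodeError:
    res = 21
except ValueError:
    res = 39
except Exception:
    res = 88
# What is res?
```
39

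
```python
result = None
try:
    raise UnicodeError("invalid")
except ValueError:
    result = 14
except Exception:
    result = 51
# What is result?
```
14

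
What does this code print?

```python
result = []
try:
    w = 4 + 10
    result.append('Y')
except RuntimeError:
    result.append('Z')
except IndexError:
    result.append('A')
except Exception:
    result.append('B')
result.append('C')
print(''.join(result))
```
YC

No exception, try block completes normally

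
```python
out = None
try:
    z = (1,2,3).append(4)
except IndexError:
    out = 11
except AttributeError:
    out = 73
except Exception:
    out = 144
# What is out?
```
73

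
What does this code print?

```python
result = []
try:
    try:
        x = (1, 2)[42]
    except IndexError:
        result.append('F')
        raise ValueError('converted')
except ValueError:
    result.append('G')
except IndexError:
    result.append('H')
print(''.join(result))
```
FG

New ValueError raised, caught by outer ValueError handler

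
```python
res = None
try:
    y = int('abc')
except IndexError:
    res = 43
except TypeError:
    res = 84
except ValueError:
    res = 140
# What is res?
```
140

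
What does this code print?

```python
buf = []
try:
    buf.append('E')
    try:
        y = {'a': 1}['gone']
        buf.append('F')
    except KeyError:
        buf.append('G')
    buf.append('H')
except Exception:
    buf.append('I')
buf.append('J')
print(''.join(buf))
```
EGHJ

Inner exception caught by inner handler, outer continues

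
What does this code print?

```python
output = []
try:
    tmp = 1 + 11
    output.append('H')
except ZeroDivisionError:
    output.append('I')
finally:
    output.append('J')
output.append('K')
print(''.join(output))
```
HJK

finally runs after normal execution too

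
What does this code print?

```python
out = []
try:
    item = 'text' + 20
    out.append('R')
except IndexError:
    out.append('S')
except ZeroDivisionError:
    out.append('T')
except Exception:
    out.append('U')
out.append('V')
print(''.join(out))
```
UV

TypeError not specifically caught, falls to Exception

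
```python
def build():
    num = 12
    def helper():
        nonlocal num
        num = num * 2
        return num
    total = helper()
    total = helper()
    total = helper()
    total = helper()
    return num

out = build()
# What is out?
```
192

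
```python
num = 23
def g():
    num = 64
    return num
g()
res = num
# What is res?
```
23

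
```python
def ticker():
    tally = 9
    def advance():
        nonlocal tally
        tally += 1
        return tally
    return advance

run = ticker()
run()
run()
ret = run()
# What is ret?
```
12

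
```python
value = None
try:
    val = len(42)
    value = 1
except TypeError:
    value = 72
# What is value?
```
72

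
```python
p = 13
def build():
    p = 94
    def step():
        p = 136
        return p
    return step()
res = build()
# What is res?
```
136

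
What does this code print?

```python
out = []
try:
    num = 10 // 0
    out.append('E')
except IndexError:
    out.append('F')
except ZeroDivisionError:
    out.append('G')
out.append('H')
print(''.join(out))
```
GH

ZeroDivisionError is caught by its specific handler, not IndexError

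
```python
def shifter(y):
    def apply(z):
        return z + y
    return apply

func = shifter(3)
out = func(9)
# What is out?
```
12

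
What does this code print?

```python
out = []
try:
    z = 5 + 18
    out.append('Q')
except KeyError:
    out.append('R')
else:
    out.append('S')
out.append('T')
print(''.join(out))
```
QST

else block runs when no exception occurs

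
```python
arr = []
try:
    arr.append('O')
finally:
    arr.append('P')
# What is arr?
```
['O', 'P']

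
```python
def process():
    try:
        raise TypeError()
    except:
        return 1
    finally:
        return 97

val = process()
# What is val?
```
97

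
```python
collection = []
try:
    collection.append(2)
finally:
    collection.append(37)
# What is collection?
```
[2, 37]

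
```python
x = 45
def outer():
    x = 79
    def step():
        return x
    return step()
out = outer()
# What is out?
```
79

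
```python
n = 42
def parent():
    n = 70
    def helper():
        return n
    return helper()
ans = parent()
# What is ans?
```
70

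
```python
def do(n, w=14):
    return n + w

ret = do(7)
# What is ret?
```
21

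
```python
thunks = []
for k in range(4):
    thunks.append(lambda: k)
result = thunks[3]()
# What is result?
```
3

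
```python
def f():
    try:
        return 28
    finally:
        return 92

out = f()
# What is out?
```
92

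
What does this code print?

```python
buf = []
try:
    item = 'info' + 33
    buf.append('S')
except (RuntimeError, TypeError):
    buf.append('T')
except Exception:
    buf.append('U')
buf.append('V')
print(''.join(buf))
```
TV

TypeError matches tuple containing it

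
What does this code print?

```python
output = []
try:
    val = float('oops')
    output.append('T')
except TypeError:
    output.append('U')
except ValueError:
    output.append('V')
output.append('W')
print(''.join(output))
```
VW

ValueError is caught by its specific handler, not TypeError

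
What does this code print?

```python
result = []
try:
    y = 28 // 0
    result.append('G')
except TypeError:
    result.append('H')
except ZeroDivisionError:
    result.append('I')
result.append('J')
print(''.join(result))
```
IJ

ZeroDivisionError is caught by its specific handler, not TypeError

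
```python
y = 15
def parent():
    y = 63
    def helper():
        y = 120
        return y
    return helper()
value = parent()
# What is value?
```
120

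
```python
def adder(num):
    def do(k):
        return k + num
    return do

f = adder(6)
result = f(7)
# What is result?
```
13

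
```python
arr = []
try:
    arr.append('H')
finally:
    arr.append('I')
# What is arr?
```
['H', 'I']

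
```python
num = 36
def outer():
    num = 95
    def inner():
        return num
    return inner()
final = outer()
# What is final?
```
95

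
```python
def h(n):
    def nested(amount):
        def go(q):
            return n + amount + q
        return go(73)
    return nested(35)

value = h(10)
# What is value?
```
118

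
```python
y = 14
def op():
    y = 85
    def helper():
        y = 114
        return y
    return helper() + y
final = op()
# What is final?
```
199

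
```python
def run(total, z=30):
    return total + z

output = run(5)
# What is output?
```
35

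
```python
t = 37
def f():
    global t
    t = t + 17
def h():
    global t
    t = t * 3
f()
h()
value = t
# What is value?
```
162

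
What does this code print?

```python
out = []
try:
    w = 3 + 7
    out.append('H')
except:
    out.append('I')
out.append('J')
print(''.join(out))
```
HJ

No exception, try block completes normally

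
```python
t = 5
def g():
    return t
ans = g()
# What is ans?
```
5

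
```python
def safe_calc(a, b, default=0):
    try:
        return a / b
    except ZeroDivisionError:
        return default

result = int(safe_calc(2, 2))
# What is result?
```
1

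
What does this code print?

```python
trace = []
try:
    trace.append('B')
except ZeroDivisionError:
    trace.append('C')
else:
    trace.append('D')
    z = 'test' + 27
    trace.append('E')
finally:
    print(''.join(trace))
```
BD

Try succeeds, else appends 'D', TypeError in else is uncaught, finally prints before exception propagates ('E' never appended)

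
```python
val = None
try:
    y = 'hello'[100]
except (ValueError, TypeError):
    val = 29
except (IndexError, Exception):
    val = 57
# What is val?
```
57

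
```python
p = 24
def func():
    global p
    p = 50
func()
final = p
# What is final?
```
50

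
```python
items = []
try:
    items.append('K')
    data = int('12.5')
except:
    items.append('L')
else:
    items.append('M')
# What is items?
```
['K', 'L']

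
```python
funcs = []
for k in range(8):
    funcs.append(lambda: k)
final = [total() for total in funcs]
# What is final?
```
[7, 7, 7, 7, 7, 7, 7, 7]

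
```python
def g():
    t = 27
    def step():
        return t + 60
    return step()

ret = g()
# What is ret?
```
87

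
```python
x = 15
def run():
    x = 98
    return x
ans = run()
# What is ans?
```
98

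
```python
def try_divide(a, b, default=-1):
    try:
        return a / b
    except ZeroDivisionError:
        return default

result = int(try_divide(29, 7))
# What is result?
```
4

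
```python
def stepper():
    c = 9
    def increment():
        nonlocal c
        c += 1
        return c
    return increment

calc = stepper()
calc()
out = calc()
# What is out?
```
11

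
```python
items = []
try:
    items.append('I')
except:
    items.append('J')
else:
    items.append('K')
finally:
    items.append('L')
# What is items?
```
['I', 'K', 'L']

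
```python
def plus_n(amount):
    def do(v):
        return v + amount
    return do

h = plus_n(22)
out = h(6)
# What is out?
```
28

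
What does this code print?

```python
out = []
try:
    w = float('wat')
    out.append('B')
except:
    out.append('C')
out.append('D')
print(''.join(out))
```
CD

Exception raised in try, caught by bare except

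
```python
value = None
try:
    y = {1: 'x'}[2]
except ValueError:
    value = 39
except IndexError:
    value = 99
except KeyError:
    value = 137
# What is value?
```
137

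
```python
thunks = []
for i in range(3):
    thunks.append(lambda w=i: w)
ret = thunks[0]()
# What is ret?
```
0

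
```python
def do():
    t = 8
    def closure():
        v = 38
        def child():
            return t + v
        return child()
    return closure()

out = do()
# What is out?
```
46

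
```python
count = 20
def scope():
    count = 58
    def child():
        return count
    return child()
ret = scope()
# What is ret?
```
58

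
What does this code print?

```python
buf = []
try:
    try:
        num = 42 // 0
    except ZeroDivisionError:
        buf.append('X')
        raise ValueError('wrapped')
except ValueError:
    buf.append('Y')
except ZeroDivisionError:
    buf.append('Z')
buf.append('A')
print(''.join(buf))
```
XYA

ValueError raised and caught, original ZeroDivisionError not re-raised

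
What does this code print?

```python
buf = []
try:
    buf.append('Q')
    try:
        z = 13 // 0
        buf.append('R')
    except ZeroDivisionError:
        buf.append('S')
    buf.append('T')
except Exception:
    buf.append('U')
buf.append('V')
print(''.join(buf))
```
QSTV

Inner exception caught by inner handler, outer continues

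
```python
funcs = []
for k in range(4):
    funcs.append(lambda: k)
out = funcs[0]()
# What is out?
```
3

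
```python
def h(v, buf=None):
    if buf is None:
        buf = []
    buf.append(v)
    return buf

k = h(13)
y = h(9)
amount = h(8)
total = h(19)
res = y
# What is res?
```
[9]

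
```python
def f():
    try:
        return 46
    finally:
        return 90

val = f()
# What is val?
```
90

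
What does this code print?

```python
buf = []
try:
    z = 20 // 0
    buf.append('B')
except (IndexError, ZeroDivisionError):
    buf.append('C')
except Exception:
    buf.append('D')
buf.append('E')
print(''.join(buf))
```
CE

ZeroDivisionError matches tuple containing it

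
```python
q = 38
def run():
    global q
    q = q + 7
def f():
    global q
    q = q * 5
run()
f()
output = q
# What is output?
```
225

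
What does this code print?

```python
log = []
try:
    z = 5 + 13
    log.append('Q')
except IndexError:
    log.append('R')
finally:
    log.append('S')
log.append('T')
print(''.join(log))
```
QST

finally runs after normal execution too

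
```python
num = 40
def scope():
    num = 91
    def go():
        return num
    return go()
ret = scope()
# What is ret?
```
91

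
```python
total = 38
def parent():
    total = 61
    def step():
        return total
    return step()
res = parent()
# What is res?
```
61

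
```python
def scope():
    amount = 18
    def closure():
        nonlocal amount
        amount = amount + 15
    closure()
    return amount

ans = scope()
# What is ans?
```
33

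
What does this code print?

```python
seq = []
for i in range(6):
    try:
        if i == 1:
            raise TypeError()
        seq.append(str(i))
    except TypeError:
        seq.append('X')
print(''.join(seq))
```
0X2345

Exception on i=1 caught, loop continues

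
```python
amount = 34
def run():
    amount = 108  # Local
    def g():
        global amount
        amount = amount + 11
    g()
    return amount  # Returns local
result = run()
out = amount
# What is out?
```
45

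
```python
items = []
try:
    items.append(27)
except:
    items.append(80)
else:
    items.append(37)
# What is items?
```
[27, 37]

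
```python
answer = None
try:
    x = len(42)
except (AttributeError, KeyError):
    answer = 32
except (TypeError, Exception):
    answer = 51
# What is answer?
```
51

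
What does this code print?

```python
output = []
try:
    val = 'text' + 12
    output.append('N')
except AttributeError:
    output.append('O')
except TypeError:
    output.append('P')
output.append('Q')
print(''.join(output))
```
PQ

TypeError is caught by its specific handler, not AttributeError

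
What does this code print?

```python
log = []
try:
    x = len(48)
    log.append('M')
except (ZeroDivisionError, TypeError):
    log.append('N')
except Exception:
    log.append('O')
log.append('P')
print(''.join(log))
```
NP

TypeError matches tuple containing it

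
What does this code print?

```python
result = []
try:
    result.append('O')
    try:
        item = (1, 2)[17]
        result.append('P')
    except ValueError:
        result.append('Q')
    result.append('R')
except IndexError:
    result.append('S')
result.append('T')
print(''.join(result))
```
OST

Inner handler doesn't match, propagates to outer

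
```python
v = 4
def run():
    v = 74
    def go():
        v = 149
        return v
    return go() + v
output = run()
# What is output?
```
223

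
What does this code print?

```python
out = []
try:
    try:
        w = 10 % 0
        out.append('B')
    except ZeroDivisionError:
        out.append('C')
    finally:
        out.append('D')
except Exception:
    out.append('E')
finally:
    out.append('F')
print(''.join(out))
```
CDF

Both finally blocks run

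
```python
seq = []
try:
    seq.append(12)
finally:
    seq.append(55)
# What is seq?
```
[12, 55]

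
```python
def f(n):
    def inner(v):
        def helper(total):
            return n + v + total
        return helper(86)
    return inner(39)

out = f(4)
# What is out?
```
129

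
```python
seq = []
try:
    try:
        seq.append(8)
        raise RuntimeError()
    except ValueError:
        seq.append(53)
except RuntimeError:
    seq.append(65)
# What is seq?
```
[8, 65]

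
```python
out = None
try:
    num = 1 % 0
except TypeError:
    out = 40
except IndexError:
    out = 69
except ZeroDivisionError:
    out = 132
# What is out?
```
132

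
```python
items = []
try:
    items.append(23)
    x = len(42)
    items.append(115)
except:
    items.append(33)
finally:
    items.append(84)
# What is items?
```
[23, 33, 84]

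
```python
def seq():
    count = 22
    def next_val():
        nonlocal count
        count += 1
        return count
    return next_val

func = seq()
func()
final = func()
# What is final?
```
24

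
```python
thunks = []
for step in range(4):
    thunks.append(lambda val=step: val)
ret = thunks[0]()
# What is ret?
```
0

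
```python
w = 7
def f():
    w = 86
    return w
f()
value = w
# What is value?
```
7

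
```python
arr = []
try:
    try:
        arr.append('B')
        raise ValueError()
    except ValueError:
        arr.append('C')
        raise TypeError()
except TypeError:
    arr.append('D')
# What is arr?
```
['B', 'C', 'D']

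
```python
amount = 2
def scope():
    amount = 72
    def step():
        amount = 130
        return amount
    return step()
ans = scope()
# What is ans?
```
130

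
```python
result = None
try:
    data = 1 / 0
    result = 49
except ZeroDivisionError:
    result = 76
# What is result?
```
76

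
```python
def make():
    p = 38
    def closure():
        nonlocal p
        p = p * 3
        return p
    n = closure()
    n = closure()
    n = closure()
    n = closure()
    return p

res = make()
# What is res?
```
3078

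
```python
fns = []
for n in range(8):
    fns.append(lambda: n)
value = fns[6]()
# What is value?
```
7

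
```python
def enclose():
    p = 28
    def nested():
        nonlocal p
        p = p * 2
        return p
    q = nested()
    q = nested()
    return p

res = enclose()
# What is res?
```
112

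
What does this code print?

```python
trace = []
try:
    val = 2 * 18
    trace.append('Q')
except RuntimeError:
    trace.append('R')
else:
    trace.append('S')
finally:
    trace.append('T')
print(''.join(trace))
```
QST

else runs before finally when no exception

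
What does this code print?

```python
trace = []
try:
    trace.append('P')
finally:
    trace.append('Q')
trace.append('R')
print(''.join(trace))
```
PQR

try/finally without except, no exception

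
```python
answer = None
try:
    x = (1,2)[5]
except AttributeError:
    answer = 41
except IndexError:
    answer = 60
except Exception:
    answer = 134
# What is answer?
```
60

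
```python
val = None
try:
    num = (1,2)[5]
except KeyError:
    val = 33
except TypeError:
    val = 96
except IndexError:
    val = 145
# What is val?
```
145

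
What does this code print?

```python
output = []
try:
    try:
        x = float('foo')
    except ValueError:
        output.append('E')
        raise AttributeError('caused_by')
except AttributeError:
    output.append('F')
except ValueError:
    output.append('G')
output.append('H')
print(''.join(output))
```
EFH

AttributeError raised and caught, original ValueError not re-raised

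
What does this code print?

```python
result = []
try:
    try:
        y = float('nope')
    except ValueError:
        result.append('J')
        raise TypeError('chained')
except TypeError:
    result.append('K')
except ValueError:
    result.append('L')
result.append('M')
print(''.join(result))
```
JKM

TypeError raised and caught, original ValueError not re-raised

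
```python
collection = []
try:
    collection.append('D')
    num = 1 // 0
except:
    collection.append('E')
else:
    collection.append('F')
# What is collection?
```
['D', 'E']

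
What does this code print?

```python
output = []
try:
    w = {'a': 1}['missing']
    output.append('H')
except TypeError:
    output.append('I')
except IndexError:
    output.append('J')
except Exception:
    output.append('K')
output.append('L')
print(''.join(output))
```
KL

KeyError not specifically caught, falls to Exception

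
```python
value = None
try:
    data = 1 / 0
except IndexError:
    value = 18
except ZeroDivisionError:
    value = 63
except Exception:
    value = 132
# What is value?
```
63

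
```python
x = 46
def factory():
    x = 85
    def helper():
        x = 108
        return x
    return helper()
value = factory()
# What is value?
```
108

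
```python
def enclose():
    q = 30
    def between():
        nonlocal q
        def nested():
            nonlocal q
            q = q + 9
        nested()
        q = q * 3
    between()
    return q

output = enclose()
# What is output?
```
117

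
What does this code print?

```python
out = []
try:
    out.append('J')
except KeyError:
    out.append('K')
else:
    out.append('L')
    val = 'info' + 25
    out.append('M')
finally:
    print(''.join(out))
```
JL

Try succeeds, else appends 'L', TypeError in else is uncaught, finally prints before exception propagates ('M' never appended)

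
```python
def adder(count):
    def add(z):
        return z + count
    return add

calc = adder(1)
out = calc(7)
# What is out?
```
8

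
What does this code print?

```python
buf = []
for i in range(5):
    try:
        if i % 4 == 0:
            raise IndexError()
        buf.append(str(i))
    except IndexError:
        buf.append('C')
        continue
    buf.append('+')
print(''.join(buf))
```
C1+2+3+C

continue in except skips rest of loop body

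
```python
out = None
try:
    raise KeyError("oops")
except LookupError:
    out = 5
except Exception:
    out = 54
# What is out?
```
5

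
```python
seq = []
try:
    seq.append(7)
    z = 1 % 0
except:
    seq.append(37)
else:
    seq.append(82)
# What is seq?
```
[7, 37]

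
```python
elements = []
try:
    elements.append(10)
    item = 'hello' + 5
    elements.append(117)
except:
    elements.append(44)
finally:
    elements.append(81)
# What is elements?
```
[10, 44, 81]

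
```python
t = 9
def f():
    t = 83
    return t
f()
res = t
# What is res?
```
9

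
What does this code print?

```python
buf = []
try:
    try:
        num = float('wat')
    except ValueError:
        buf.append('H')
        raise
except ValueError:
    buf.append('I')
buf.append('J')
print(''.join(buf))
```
HIJ

raise without argument re-raises current exception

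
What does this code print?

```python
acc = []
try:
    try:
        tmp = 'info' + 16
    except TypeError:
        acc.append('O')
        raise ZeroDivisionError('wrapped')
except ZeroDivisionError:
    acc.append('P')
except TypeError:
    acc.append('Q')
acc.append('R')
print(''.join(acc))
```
OPR

ZeroDivisionError raised and caught, original TypeError not re-raised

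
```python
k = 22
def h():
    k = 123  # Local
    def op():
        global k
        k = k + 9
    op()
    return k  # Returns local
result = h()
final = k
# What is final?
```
31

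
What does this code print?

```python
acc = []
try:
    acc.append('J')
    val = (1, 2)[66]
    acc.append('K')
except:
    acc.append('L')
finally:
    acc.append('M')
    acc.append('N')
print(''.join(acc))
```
JLMN

Code before exception runs, then except, then all of finally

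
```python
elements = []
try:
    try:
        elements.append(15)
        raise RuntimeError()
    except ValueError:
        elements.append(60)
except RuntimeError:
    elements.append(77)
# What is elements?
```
[15, 77]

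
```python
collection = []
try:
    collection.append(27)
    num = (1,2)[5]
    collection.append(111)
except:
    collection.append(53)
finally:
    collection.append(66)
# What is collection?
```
[27, 53, 66]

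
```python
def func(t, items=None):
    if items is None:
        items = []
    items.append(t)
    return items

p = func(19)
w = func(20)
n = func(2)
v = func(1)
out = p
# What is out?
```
[19]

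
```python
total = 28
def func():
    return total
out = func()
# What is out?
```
28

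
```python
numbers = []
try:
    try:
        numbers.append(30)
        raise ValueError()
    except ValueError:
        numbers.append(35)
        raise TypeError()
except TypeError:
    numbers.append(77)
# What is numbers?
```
[30, 35, 77]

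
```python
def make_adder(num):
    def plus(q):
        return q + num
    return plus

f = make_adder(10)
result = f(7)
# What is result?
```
17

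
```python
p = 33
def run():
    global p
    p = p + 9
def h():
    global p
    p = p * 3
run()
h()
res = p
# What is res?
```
126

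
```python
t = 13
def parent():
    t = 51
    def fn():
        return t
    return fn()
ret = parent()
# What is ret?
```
51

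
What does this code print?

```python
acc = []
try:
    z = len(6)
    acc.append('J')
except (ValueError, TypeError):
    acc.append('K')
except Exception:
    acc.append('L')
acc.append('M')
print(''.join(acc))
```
KM

TypeError matches tuple containing it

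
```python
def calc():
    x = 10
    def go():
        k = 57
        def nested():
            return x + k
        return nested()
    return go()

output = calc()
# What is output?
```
67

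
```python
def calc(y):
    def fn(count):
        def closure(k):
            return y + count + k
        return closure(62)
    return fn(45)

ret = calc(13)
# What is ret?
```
120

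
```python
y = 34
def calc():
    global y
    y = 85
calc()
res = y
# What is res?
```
85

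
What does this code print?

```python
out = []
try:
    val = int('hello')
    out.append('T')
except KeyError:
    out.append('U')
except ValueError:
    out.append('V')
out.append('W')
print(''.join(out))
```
VW

ValueError is caught by its specific handler, not KeyError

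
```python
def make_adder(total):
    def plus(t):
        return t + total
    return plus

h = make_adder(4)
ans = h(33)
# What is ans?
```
37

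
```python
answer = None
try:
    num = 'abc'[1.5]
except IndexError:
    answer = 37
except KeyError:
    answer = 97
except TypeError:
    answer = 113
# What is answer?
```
113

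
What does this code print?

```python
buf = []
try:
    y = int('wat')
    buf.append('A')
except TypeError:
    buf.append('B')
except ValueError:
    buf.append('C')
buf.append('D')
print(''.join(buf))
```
CD

ValueError is caught by its specific handler, not TypeError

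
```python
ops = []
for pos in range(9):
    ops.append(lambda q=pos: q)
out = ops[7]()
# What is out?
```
7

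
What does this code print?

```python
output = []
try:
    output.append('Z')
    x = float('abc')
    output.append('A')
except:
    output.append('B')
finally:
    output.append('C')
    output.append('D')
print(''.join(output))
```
ZBCD

Code before exception runs, then except, then all of finally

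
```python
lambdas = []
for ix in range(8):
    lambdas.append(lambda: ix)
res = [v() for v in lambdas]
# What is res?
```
[7, 7, 7, 7, 7, 7, 7, 7]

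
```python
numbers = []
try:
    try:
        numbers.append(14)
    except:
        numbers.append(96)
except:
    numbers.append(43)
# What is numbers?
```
[14]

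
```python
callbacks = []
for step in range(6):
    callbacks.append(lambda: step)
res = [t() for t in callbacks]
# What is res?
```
[5, 5, 5, 5, 5, 5]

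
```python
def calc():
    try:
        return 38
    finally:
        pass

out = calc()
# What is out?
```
38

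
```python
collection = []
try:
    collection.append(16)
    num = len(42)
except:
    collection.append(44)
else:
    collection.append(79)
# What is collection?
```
[16, 44]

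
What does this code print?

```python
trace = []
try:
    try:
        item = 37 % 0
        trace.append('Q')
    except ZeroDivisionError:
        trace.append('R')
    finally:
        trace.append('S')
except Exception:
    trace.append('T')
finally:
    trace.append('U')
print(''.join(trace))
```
RSU

Both finally blocks run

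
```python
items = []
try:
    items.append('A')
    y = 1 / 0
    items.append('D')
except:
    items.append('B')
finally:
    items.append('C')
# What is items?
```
['A', 'B', 'C']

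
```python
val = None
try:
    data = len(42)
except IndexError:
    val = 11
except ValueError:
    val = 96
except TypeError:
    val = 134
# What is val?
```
134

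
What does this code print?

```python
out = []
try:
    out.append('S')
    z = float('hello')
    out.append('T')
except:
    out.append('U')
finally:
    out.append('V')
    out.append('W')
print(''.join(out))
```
SUVW

Code before exception runs, then except, then all of finally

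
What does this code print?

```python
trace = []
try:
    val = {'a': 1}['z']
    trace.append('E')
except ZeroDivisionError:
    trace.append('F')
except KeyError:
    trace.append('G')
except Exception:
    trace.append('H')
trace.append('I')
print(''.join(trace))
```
GI

KeyError matches before generic Exception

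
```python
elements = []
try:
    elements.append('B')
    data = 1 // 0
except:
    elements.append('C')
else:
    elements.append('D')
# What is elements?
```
['B', 'C']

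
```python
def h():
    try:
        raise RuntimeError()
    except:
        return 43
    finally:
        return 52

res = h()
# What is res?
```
52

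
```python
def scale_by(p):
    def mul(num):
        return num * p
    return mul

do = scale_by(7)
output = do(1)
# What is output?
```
7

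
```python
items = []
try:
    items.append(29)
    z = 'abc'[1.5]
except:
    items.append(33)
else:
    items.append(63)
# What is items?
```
[29, 33]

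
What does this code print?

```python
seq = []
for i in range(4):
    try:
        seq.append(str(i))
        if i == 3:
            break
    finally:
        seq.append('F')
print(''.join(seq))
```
0F1F2F3F

finally runs even when breaking out of loop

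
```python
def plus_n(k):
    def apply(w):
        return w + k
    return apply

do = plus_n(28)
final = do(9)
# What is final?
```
37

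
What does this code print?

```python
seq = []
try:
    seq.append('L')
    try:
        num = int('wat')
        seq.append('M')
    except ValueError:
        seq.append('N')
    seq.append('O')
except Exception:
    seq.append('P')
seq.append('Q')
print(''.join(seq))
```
LNOQ

Inner exception caught by inner handler, outer continues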